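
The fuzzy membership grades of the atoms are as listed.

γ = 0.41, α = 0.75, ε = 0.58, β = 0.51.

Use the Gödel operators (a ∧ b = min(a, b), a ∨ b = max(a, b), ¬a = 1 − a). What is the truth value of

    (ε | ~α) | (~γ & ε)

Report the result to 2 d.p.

0.58

~α = 1 − 0.75 = 0.25
ε | ~α = max(a, b) on (0.58, 0.25) = 0.58
~γ = 1 − 0.41 = 0.59
~γ & ε = min(a, b) on (0.59, 0.58) = 0.58
(ε | ~α) | (~γ & ε) = max(a, b) on (0.58, 0.58) = 0.58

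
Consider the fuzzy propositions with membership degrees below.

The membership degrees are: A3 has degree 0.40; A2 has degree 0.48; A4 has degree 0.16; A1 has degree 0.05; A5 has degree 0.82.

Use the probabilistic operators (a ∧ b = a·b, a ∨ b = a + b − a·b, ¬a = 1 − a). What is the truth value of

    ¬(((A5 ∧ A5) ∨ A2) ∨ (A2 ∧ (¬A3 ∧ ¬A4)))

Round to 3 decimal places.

0.129

A5 ∧ A5 = a·b on (0.8200, 0.8200) = 0.6724
(A5 ∧ A5) ∨ A2 = a + b − a·b on (0.6724, 0.4800) = 0.8296
¬A3 = 1 − 0.4000 = 0.6000
¬A4 = 1 − 0.1600 = 0.8400
¬A3 ∧ ¬A4 = a·b on (0.6000, 0.8400) = 0.5040
A2 ∧ (¬A3 ∧ ¬A4) = a·b on (0.4800, 0.5040) = 0.2419
((A5 ∧ A5) ∨ A2) ∨ (A2 ∧ (¬A3 ∧ ¬A4)) = a + b − a·b on (0.8296, 0.2419) = 0.8709
¬(((A5 ∧ A5) ∨ A2) ∨ (A2 ∧ (¬A3 ∧ ¬A4))) = 1 − 0.8709 = 0.1291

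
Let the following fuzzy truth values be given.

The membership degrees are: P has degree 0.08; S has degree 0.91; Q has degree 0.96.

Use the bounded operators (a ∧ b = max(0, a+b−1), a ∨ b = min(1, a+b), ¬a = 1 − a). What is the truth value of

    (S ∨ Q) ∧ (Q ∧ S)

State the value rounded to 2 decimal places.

0.87

S ∨ Q = min(1, a+b) on (0.91, 0.96) = 1.00
Q ∧ S = max(0, a+b−1) on (0.96, 0.91) = 0.87
(S ∨ Q) ∧ (Q ∧ S) = max(0, a+b−1) on (1.00, 0.87) = 0.87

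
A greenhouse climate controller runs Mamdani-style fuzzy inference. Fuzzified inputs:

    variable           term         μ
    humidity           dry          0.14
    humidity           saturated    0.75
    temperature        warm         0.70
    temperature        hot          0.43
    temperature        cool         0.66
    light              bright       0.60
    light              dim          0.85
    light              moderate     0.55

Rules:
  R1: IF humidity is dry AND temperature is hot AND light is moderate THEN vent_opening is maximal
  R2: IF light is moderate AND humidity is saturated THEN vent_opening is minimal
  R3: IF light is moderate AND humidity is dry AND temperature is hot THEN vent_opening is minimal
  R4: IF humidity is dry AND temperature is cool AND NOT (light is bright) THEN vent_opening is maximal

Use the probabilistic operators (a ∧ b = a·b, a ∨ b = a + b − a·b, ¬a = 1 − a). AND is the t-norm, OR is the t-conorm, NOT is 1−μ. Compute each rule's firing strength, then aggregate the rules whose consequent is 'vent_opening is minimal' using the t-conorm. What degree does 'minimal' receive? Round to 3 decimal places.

R1: dry=0.14, hot=0.43, moderate=0.55; AND[a·b] → w = 0.0331
R2: moderate=0.55, saturated=0.75; AND[a·b] → w = 0.4125
R3: moderate=0.55, dry=0.14, hot=0.43; AND[a·b] → w = 0.0331
R4: dry=0.14, cool=0.66, ¬bright=1−0.60=0.40; AND[a·b] → w = 0.0370
Rules with consequent 'minimal': {R2, R3} → strengths 0.4125, 0.0331
Aggregate via t-conorm [a + b − a·b]: 0.4320

0.432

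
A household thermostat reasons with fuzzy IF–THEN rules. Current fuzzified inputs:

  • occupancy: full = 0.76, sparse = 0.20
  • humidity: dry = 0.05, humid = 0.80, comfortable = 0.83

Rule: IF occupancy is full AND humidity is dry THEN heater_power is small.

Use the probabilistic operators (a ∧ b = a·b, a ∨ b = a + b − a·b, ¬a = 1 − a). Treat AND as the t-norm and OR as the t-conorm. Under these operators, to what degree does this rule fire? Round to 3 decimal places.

0.038

firing strength: full=0.76, dry=0.05; AND[a·b] → w = 0.0380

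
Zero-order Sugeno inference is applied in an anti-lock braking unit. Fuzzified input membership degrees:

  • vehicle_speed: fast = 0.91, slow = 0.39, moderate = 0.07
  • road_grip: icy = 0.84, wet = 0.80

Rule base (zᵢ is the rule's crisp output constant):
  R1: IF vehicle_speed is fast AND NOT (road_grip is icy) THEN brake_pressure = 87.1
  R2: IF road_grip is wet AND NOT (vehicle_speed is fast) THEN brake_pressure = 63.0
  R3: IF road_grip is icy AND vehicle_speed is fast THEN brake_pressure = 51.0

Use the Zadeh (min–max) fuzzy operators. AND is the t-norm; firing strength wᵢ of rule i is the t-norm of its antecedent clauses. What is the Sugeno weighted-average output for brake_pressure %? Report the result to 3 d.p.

57.290

R1 (z=87.1): fast=0.91, ¬icy=1−0.84=0.16; AND[min(a, b)] → w = 0.16
R2 (z=63.0): wet=0.80, ¬fast=1−0.91=0.09; AND[min(a, b)] → w = 0.09
R3 (z=51.0): icy=0.84, fast=0.91; AND[min(a, b)] → w = 0.84
Weighted average = (0.16·87.1 + 0.09·63.0 + 0.84·51.0) / (0.16 + 0.09 + 0.84)
  = 62.4460 / 1.0900 = 57.290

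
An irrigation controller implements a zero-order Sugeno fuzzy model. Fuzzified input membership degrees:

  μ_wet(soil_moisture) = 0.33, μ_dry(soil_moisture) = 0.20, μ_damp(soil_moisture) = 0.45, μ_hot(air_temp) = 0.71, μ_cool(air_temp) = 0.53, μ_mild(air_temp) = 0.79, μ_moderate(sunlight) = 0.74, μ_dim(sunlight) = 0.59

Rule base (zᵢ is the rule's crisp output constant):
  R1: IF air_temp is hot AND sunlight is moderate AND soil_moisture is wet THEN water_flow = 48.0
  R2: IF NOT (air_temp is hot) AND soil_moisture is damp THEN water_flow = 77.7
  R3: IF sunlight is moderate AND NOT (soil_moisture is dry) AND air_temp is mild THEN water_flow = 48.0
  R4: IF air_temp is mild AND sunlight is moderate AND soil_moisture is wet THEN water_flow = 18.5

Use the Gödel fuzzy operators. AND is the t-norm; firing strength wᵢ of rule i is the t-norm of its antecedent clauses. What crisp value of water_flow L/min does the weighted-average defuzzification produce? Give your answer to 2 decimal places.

47.34

R1 (z=48.0): hot=0.71, moderate=0.74, wet=0.33; AND[min(a, b)] → w = 0.33
R2 (z=77.7): ¬hot=1−0.71=0.29, damp=0.45; AND[min(a, b)] → w = 0.29
R3 (z=48.0): moderate=0.74, ¬dry=1−0.20=0.80, mild=0.79; AND[min(a, b)] → w = 0.74
R4 (z=18.5): mild=0.79, moderate=0.74, wet=0.33; AND[min(a, b)] → w = 0.33
Weighted average = (0.33·48.0 + 0.29·77.7 + 0.74·48.0 + 0.33·18.5) / (0.33 + 0.29 + 0.74 + 0.33)
  = 79.9980 / 1.6900 = 47.34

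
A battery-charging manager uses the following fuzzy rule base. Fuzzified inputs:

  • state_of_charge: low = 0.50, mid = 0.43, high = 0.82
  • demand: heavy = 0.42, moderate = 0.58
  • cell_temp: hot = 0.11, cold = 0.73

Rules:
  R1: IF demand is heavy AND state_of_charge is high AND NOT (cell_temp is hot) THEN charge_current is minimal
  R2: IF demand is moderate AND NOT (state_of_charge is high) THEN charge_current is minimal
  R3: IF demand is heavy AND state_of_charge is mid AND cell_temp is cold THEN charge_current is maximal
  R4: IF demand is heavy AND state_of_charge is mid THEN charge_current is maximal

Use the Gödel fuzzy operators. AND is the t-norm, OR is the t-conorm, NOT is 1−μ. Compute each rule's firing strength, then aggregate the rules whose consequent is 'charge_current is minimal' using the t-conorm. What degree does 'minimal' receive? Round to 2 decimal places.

R1: heavy=0.42, high=0.82, ¬hot=1−0.11=0.89; AND[min(a, b)] → w = 0.42
R2: moderate=0.58, ¬high=1−0.82=0.18; AND[min(a, b)] → w = 0.18
R3: heavy=0.42, mid=0.43, cold=0.73; AND[min(a, b)] → w = 0.42
R4: heavy=0.42, mid=0.43; AND[min(a, b)] → w = 0.42
Rules with consequent 'minimal': {R1, R2} → strengths 0.42, 0.18
Aggregate via t-conorm [max(a, b)]: 0.42

0.42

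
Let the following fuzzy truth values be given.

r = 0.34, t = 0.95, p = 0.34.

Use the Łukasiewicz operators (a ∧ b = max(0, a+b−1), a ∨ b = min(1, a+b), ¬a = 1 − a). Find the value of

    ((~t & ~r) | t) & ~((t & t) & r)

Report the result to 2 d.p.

0.71

~t = 1 − 0.95 = 0.05
~r = 1 − 0.34 = 0.66
~t & ~r = max(0, a+b−1) on (0.05, 0.66) = 0.00
(~t & ~r) | t = min(1, a+b) on (0.00, 0.95) = 0.95
t & t = max(0, a+b−1) on (0.95, 0.95) = 0.90
(t & t) & r = max(0, a+b−1) on (0.90, 0.34) = 0.24
~((t & t) & r) = 1 − 0.24 = 0.76
((~t & ~r) | t) & ~((t & t) & r) = max(0, a+b−1) on (0.95, 0.76) = 0.71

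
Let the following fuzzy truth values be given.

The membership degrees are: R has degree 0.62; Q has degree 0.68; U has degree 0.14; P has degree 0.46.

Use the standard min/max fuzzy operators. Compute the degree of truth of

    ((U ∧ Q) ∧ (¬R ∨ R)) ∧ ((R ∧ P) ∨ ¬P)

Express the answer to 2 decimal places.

0.14

U ∧ Q = min(a, b) on (0.14, 0.68) = 0.14
¬R = 1 − 0.62 = 0.38
¬R ∨ R = max(a, b) on (0.38, 0.62) = 0.62
(U ∧ Q) ∧ (¬R ∨ R) = min(a, b) on (0.14, 0.62) = 0.14
R ∧ P = min(a, b) on (0.62, 0.46) = 0.46
¬P = 1 − 0.46 = 0.54
(R ∧ P) ∨ ¬P = max(a, b) on (0.46, 0.54) = 0.54
((U ∧ Q) ∧ (¬R ∨ R)) ∧ ((R ∧ P) ∨ ¬P) = min(a, b) on (0.14, 0.54) = 0.14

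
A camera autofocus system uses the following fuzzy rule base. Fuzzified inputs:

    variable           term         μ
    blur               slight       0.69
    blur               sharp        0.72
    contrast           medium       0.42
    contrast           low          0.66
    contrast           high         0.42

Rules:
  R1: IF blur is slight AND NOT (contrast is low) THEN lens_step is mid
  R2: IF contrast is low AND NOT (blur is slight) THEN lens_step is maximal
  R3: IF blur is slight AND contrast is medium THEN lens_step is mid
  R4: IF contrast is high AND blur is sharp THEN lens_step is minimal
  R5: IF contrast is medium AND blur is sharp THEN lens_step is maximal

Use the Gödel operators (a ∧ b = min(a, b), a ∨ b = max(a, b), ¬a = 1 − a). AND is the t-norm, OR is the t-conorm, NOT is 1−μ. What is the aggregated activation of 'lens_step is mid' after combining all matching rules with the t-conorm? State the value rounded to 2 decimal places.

R1: slight=0.69, ¬low=1−0.66=0.34; AND[min(a, b)] → w = 0.34
R2: low=0.66, ¬slight=1−0.69=0.31; AND[min(a, b)] → w = 0.31
R3: slight=0.69, medium=0.42; AND[min(a, b)] → w = 0.42
R4: high=0.42, sharp=0.72; AND[min(a, b)] → w = 0.42
R5: medium=0.42, sharp=0.72; AND[min(a, b)] → w = 0.42
Rules with consequent 'mid': {R1, R3} → strengths 0.34, 0.42
Aggregate via t-conorm [max(a, b)]: 0.42

0.42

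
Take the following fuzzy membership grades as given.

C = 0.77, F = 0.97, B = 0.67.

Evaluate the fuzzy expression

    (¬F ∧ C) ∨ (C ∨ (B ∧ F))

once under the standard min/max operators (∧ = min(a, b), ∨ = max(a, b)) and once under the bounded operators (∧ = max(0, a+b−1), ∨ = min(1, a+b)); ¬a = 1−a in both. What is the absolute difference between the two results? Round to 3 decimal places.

Under standard min/max:
  ¬F = 1 − 0.97 = 0.03
  ¬F ∧ C = min(a, b) on (0.03, 0.77) = 0.03
  B ∧ F = min(a, b) on (0.67, 0.97) = 0.67
  C ∨ (B ∧ F) = max(a, b) on (0.77, 0.67) = 0.77
  (¬F ∧ C) ∨ (C ∨ (B ∧ F)) = max(a, b) on (0.03, 0.77) = 0.77
  → value = 0.7700
Under bounded:
  ¬F = 1 − 0.97 = 0.03
  ¬F ∧ C = max(0, a+b−1) on (0.03, 0.77) = 0.00
  B ∧ F = max(0, a+b−1) on (0.67, 0.97) = 0.64
  C ∨ (B ∧ F) = min(1, a+b) on (0.77, 0.64) = 1.00
  (¬F ∧ C) ∨ (C ∨ (B ∧ F)) = min(1, a+b) on (0.00, 1.00) = 1.00
  → value = 1.0000
|0.7700 − 1.0000| = 0.230

0.230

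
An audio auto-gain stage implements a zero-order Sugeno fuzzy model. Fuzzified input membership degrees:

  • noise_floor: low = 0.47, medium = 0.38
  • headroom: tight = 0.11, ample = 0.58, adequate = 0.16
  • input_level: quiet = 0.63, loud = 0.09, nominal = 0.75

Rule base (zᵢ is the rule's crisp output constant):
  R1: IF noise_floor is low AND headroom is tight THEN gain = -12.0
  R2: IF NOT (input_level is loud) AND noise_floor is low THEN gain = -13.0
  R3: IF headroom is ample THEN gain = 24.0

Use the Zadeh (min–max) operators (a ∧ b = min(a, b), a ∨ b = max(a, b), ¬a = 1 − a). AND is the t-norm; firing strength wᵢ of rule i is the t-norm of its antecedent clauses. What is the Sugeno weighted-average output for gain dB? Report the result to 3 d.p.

5.595

R1 (z=-12.0): low=0.47, tight=0.11; AND[min(a, b)] → w = 0.11
R2 (z=-13.0): ¬loud=1−0.09=0.91, low=0.47; AND[min(a, b)] → w = 0.47
R3 (z=24.0): ample=0.58 → w = 0.58
Weighted average = (0.11·-12.0 + 0.47·-13.0 + 0.58·24.0) / (0.11 + 0.47 + 0.58)
  = 6.4900 / 1.1600 = 5.595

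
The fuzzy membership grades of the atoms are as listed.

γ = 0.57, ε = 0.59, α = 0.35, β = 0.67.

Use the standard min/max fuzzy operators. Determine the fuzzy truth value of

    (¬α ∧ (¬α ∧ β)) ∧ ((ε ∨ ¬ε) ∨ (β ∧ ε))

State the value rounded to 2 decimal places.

0.59

¬α = 1 − 0.35 = 0.65
¬α = 1 − 0.35 = 0.65
¬α ∧ β = min(a, b) on (0.65, 0.67) = 0.65
¬α ∧ (¬α ∧ β) = min(a, b) on (0.65, 0.65) = 0.65
¬ε = 1 − 0.59 = 0.41
ε ∨ ¬ε = max(a, b) on (0.59, 0.41) = 0.59
β ∧ ε = min(a, b) on (0.67, 0.59) = 0.59
(ε ∨ ¬ε) ∨ (β ∧ ε) = max(a, b) on (0.59, 0.59) = 0.59
(¬α ∧ (¬α ∧ β)) ∧ ((ε ∨ ¬ε) ∨ (β ∧ ε)) = min(a, b) on (0.65, 0.59) = 0.59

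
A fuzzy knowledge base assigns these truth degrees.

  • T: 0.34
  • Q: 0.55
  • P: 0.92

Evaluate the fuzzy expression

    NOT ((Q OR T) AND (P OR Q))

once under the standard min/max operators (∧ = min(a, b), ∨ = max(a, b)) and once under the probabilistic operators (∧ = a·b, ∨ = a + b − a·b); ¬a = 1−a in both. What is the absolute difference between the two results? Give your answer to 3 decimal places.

Under standard min/max:
  Q OR T = max(a, b) on (0.55, 0.34) = 0.55
  P OR Q = max(a, b) on (0.92, 0.55) = 0.92
  (Q OR T) AND (P OR Q) = min(a, b) on (0.55, 0.92) = 0.55
  NOT ((Q OR T) AND (P OR Q)) = 1 − 0.55 = 0.45
  → value = 0.4500
Under probabilistic:
  Q OR T = a + b − a·b on (0.5500, 0.3400) = 0.7030
  P OR Q = a + b − a·b on (0.9200, 0.5500) = 0.9640
  (Q OR T) AND (P OR Q) = a·b on (0.7030, 0.9640) = 0.6777
  NOT ((Q OR T) AND (P OR Q)) = 1 − 0.6777 = 0.3223
  → value = 0.3223
|0.4500 − 0.3223| = 0.128

0.128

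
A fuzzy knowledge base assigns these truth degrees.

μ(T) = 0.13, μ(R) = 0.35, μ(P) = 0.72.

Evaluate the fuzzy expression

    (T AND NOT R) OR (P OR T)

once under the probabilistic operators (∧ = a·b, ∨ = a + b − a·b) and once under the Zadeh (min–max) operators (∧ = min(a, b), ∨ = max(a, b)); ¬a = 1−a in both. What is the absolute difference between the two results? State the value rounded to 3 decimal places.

Under probabilistic:
  NOT R = 1 − 0.3500 = 0.6500
  T AND NOT R = a·b on (0.1300, 0.6500) = 0.0845
  P OR T = a + b − a·b on (0.7200, 0.1300) = 0.7564
  (T AND NOT R) OR (P OR T) = a + b − a·b on (0.0845, 0.7564) = 0.7770
  → value = 0.7770
Under Zadeh (min–max):
  NOT R = 1 − 0.35 = 0.65
  T AND NOT R = min(a, b) on (0.13, 0.65) = 0.13
  P OR T = max(a, b) on (0.72, 0.13) = 0.72
  (T AND NOT R) OR (P OR T) = max(a, b) on (0.13, 0.72) = 0.72
  → value = 0.7200
|0.7770 − 0.7200| = 0.057

0.057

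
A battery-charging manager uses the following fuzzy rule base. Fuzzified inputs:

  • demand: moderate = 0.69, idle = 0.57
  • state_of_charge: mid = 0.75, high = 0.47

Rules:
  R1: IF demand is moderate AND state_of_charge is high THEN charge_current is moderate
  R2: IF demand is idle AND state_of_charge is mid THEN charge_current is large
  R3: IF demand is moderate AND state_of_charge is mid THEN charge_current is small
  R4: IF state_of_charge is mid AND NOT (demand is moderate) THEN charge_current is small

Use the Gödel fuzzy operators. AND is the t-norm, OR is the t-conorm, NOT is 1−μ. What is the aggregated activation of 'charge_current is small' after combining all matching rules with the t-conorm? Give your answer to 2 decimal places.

R1: moderate=0.69, high=0.47; AND[min(a, b)] → w = 0.47
R2: idle=0.57, mid=0.75; AND[min(a, b)] → w = 0.57
R3: moderate=0.69, mid=0.75; AND[min(a, b)] → w = 0.69
R4: mid=0.75, ¬moderate=1−0.69=0.31; AND[min(a, b)] → w = 0.31
Rules with consequent 'small': {R3, R4} → strengths 0.69, 0.31
Aggregate via t-conorm [max(a, b)]: 0.69

0.69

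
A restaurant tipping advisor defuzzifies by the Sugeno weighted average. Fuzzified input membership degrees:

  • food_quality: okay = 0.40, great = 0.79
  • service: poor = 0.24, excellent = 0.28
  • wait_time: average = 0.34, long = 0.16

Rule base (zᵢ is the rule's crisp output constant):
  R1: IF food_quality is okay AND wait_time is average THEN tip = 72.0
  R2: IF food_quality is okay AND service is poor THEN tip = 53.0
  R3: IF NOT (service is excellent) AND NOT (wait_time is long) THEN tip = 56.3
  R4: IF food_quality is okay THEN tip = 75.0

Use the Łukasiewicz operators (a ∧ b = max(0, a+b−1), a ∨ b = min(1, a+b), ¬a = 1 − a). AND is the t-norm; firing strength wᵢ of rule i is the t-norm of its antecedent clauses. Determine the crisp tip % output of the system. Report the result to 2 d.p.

64.09

R1 (z=72.0): okay=0.40, average=0.34; AND[max(0, a+b−1)] → w = 0.00
R2 (z=53.0): okay=0.40, poor=0.24; AND[max(0, a+b−1)] → w = 0.00
R3 (z=56.3): ¬excellent=1−0.28=0.72, ¬long=1−0.16=0.84; AND[max(0, a+b−1)] → w = 0.56
R4 (z=75.0): okay=0.40 → w = 0.40
Weighted average = (0.00·72.0 + 0.00·53.0 + 0.56·56.3 + 0.40·75.0) / (0.00 + 0.00 + 0.56 + 0.40)
  = 61.5280 / 0.9600 = 64.09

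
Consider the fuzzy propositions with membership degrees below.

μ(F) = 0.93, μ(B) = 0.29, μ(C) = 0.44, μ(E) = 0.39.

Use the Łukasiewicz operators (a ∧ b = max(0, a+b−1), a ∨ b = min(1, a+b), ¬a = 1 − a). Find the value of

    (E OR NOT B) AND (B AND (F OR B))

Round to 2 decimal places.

NOT B = 1 − 0.29 = 0.71
E OR NOT B = min(1, a+b) on (0.39, 0.71) = 1.00
F OR B = min(1, a+b) on (0.93, 0.29) = 1.00
B AND (F OR B) = max(0, a+b−1) on (0.29, 1.00) = 0.29
(E OR NOT B) AND (B AND (F OR B)) = max(0, a+b−1) on (1.00, 0.29) = 0.29

0.29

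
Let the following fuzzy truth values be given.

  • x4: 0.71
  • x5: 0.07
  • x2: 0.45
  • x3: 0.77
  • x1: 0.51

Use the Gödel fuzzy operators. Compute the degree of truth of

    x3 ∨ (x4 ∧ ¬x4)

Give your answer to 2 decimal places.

0.77

¬x4 = 1 − 0.71 = 0.29
x4 ∧ ¬x4 = min(a, b) on (0.71, 0.29) = 0.29
x3 ∨ (x4 ∧ ¬x4) = max(a, b) on (0.77, 0.29) = 0.77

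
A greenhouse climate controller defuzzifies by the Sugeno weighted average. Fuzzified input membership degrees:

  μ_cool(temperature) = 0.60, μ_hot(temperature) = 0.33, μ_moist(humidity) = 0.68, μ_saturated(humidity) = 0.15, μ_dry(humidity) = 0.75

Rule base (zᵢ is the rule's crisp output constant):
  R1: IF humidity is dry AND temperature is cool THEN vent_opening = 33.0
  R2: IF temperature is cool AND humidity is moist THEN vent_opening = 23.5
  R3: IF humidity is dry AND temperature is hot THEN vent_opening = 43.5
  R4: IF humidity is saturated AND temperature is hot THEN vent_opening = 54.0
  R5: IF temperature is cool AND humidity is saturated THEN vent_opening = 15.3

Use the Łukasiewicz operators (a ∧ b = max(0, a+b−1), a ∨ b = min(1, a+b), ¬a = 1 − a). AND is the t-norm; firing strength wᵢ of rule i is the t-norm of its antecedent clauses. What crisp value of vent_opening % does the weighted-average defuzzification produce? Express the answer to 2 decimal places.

R1 (z=33.0): dry=0.75, cool=0.60; AND[max(0, a+b−1)] → w = 0.35
R2 (z=23.5): cool=0.60, moist=0.68; AND[max(0, a+b−1)] → w = 0.28
R3 (z=43.5): dry=0.75, hot=0.33; AND[max(0, a+b−1)] → w = 0.08
R4 (z=54.0): saturated=0.15, hot=0.33; AND[max(0, a+b−1)] → w = 0.00
R5 (z=15.3): cool=0.60, saturated=0.15; AND[max(0, a+b−1)] → w = 0.00
Weighted average = (0.35·33.0 + 0.28·23.5 + 0.08·43.5 + 0.00·54.0 + 0.00·15.3) / (0.35 + 0.28 + 0.08 + 0.00 + 0.00)
  = 21.6100 / 0.7100 = 30.44

30.44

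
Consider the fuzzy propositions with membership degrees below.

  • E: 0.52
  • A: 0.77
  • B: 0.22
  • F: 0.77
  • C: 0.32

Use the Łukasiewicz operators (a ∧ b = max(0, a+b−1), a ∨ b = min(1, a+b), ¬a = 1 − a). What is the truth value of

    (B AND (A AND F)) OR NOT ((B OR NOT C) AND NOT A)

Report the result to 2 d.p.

0.87

A AND F = max(0, a+b−1) on (0.77, 0.77) = 0.54
B AND (A AND F) = max(0, a+b−1) on (0.22, 0.54) = 0.00
NOT C = 1 − 0.32 = 0.68
B OR NOT C = min(1, a+b) on (0.22, 0.68) = 0.90
NOT A = 1 − 0.77 = 0.23
(B OR NOT C) AND NOT A = max(0, a+b−1) on (0.90, 0.23) = 0.13
NOT ((B OR NOT C) AND NOT A) = 1 − 0.13 = 0.87
(B AND (A AND F)) OR NOT ((B OR NOT C) AND NOT A) = min(1, a+b) on (0.00, 0.87) = 0.87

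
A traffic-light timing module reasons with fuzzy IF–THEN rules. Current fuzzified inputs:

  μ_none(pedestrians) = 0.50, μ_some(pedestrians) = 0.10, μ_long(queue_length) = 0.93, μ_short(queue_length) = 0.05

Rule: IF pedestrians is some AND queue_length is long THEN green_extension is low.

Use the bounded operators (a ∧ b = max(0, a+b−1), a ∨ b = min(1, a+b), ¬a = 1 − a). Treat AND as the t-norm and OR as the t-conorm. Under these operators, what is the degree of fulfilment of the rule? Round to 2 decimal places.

0.03

firing strength: some=0.10, long=0.93; AND[max(0, a+b−1)] → w = 0.03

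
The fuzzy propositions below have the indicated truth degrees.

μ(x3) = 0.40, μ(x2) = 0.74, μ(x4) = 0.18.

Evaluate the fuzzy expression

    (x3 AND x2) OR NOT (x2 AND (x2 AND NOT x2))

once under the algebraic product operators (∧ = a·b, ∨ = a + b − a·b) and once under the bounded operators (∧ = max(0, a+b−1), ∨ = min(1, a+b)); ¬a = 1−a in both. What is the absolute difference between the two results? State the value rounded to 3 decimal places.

0.100

Under algebraic product:
  x3 AND x2 = a·b on (0.4000, 0.7400) = 0.2960
  NOT x2 = 1 − 0.7400 = 0.2600
  x2 AND NOT x2 = a·b on (0.7400, 0.2600) = 0.1924
  x2 AND (x2 AND NOT x2) = a·b on (0.7400, 0.1924) = 0.1424
  NOT (x2 AND (x2 AND NOT x2)) = 1 − 0.1424 = 0.8576
  (x3 AND x2) OR NOT (x2 AND (x2 AND NOT x2)) = a + b − a·b on (0.2960, 0.8576) = 0.8998
  → value = 0.8998
Under bounded:
  x3 AND x2 = max(0, a+b−1) on (0.40, 0.74) = 0.14
  NOT x2 = 1 − 0.74 = 0.26
  x2 AND NOT x2 = max(0, a+b−1) on (0.74, 0.26) = 0.00
  x2 AND (x2 AND NOT x2) = max(0, a+b−1) on (0.74, 0.00) = 0.00
  NOT (x2 AND (x2 AND NOT x2)) = 1 − 0.00 = 1.00
  (x3 AND x2) OR NOT (x2 AND (x2 AND NOT x2)) = min(1, a+b) on (0.14, 1.00) = 1.00
  → value = 1.0000
|0.8998 − 1.0000| = 0.100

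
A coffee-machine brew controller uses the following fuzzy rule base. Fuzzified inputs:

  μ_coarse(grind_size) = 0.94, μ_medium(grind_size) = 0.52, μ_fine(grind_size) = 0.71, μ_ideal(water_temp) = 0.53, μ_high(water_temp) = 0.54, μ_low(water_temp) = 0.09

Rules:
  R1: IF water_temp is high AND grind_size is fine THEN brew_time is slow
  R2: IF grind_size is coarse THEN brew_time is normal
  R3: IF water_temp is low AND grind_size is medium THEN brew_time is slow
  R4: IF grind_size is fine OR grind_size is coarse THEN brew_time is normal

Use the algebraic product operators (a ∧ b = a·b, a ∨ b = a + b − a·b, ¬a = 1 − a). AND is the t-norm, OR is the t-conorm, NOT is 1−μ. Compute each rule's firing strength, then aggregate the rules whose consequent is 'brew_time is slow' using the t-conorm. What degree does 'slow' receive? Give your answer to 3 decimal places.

R1: high=0.54, fine=0.71; AND[a·b] → w = 0.3834
R2: coarse=0.94 → w = 0.9400
R3: low=0.09, medium=0.52; AND[a·b] → w = 0.0468
R4: fine=0.71, coarse=0.94; OR[a + b − a·b] → w = 0.9826
Rules with consequent 'slow': {R1, R3} → strengths 0.3834, 0.0468
Aggregate via t-conorm [a + b − a·b]: 0.4123

0.412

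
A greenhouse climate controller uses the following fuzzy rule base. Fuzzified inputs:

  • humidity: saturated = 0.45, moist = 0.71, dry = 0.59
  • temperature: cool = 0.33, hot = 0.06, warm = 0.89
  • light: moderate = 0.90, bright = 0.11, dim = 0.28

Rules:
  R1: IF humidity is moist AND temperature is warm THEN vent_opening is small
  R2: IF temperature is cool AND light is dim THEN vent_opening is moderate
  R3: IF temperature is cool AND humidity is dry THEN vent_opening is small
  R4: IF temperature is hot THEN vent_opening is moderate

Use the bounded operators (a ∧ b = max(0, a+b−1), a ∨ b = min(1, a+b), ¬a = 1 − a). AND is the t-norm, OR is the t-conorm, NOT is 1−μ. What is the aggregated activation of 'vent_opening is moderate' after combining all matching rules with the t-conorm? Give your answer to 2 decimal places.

R1: moist=0.71, warm=0.89; AND[max(0, a+b−1)] → w = 0.60
R2: cool=0.33, dim=0.28; AND[max(0, a+b−1)] → w = 0.00
R3: cool=0.33, dry=0.59; AND[max(0, a+b−1)] → w = 0.00
R4: hot=0.06 → w = 0.06
Rules with consequent 'moderate': {R2, R4} → strengths 0.00, 0.06
Aggregate via t-conorm [min(1, a+b)]: 0.06

0.06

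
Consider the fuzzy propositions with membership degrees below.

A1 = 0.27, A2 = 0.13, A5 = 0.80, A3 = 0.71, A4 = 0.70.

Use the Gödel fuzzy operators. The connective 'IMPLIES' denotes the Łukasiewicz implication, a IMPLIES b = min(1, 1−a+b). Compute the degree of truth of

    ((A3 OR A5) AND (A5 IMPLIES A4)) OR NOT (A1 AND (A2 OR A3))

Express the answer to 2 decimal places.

0.80

A3 OR A5 = max(a, b) on (0.71, 0.80) = 0.80
A5 IMPLIES A4  [Łukasiewicz: min(1, 1−a+b)] with a=0.80, b=0.70 → 0.90
(A3 OR A5) AND (A5 IMPLIES A4) = min(a, b) on (0.80, 0.90) = 0.80
A2 OR A3 = max(a, b) on (0.13, 0.71) = 0.71
A1 AND (A2 OR A3) = min(a, b) on (0.27, 0.71) = 0.27
NOT (A1 AND (A2 OR A3)) = 1 − 0.27 = 0.73
((A3 OR A5) AND (A5 IMPLIES A4)) OR NOT (A1 AND (A2 OR A3)) = max(a, b) on (0.80, 0.73) = 0.80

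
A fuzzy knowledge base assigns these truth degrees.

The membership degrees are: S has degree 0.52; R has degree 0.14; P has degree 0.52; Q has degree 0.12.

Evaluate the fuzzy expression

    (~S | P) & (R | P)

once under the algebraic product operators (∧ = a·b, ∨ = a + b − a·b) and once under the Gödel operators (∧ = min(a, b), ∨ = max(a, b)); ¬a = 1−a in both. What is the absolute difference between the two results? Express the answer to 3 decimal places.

Under algebraic product:
  ~S = 1 − 0.5200 = 0.4800
  ~S | P = a + b − a·b on (0.4800, 0.5200) = 0.7504
  R | P = a + b − a·b on (0.1400, 0.5200) = 0.5872
  (~S | P) & (R | P) = a·b on (0.7504, 0.5872) = 0.4406
  → value = 0.4406
Under Gödel:
  ~S = 1 − 0.52 = 0.48
  ~S | P = max(a, b) on (0.48, 0.52) = 0.52
  R | P = max(a, b) on (0.14, 0.52) = 0.52
  (~S | P) & (R | P) = min(a, b) on (0.52, 0.52) = 0.52
  → value = 0.5200
|0.4406 − 0.5200| = 0.079

0.079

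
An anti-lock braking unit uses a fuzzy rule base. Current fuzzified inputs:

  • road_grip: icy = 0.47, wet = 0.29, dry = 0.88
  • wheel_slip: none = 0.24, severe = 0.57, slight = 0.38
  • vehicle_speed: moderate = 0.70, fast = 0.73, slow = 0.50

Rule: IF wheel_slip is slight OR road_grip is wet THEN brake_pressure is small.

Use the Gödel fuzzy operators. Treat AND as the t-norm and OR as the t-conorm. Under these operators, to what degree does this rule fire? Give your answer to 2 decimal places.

0.38

firing strength: slight=0.38, wet=0.29; OR[max(a, b)] → w = 0.38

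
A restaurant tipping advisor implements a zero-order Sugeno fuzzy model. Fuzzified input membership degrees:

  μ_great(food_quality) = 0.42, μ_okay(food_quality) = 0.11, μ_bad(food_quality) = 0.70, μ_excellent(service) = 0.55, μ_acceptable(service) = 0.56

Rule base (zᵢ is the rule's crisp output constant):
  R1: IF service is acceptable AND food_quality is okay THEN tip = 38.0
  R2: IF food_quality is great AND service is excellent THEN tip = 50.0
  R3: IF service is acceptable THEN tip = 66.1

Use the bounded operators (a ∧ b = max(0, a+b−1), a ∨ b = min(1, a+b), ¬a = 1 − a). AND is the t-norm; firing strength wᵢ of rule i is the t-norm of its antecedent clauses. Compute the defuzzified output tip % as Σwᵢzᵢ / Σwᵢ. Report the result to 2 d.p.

66.10

R1 (z=38.0): acceptable=0.56, okay=0.11; AND[max(0, a+b−1)] → w = 0.00
R2 (z=50.0): great=0.42, excellent=0.55; AND[max(0, a+b−1)] → w = 0.00
R3 (z=66.1): acceptable=0.56 → w = 0.56
Weighted average = (0.00·38.0 + 0.00·50.0 + 0.56·66.1) / (0.00 + 0.00 + 0.56)
  = 37.0160 / 0.5600 = 66.10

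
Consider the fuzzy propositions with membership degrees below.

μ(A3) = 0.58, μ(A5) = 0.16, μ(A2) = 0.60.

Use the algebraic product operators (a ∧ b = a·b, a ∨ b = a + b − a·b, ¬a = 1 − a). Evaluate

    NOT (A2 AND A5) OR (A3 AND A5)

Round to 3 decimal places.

0.913

A2 AND A5 = a·b on (0.6000, 0.1600) = 0.0960
NOT (A2 AND A5) = 1 − 0.0960 = 0.9040
A3 AND A5 = a·b on (0.5800, 0.1600) = 0.0928
NOT (A2 AND A5) OR (A3 AND A5) = a + b − a·b on (0.9040, 0.0928) = 0.9129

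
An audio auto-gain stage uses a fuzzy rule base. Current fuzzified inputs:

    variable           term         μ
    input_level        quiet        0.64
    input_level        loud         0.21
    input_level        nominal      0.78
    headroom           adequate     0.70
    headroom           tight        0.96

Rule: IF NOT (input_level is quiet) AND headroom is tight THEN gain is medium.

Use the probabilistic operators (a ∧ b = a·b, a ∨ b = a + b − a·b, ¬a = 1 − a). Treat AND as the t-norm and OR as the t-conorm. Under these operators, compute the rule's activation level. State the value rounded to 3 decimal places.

0.346

firing strength: ¬quiet=1−0.64=0.36, tight=0.96; AND[a·b] → w = 0.3456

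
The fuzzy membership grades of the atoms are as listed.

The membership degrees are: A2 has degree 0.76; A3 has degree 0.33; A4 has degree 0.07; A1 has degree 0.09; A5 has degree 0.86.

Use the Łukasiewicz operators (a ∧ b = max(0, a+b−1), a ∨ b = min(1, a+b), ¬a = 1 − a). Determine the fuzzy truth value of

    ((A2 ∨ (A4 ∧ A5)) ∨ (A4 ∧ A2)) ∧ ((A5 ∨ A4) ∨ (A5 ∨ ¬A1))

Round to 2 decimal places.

0.76

A4 ∧ A5 = max(0, a+b−1) on (0.07, 0.86) = 0.00
A2 ∨ (A4 ∧ A5) = min(1, a+b) on (0.76, 0.00) = 0.76
A4 ∧ A2 = max(0, a+b−1) on (0.07, 0.76) = 0.00
(A2 ∨ (A4 ∧ A5)) ∨ (A4 ∧ A2) = min(1, a+b) on (0.76, 0.00) = 0.76
A5 ∨ A4 = min(1, a+b) on (0.86, 0.07) = 0.93
¬A1 = 1 − 0.09 = 0.91
A5 ∨ ¬A1 = min(1, a+b) on (0.86, 0.91) = 1.00
(A5 ∨ A4) ∨ (A5 ∨ ¬A1) = min(1, a+b) on (0.93, 1.00) = 1.00
((A2 ∨ (A4 ∧ A5)) ∨ (A4 ∧ A2)) ∧ ((A5 ∨ A4) ∨ (A5 ∨ ¬A1)) = max(0, a+b−1) on (0.76, 1.00) = 0.76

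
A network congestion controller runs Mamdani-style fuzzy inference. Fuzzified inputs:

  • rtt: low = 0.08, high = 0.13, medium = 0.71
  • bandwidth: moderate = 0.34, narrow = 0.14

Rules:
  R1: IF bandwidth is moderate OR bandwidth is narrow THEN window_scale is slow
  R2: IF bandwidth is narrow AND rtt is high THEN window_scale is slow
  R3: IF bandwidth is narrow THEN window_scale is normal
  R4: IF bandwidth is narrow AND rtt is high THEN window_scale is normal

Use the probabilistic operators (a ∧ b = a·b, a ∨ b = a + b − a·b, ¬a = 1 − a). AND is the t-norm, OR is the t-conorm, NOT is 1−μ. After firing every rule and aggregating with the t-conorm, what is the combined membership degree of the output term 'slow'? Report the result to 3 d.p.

R1: moderate=0.34, narrow=0.14; OR[a + b − a·b] → w = 0.4324
R2: narrow=0.14, high=0.13; AND[a·b] → w = 0.0182
R3: narrow=0.14 → w = 0.1400
R4: narrow=0.14, high=0.13; AND[a·b] → w = 0.0182
Rules with consequent 'slow': {R1, R2} → strengths 0.4324, 0.0182
Aggregate via t-conorm [a + b − a·b]: 0.4427

0.443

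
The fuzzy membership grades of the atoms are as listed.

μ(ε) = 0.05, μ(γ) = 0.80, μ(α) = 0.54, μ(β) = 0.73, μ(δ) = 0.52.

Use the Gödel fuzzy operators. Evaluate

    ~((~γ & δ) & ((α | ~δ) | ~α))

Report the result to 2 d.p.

~γ = 1 − 0.80 = 0.20
~γ & δ = min(a, b) on (0.20, 0.52) = 0.20
~δ = 1 − 0.52 = 0.48
α | ~δ = max(a, b) on (0.54, 0.48) = 0.54
~α = 1 − 0.54 = 0.46
(α | ~δ) | ~α = max(a, b) on (0.54, 0.46) = 0.54
(~γ & δ) & ((α | ~δ) | ~α) = min(a, b) on (0.20, 0.54) = 0.20
~((~γ & δ) & ((α | ~δ) | ~α)) = 1 − 0.20 = 0.80

0.80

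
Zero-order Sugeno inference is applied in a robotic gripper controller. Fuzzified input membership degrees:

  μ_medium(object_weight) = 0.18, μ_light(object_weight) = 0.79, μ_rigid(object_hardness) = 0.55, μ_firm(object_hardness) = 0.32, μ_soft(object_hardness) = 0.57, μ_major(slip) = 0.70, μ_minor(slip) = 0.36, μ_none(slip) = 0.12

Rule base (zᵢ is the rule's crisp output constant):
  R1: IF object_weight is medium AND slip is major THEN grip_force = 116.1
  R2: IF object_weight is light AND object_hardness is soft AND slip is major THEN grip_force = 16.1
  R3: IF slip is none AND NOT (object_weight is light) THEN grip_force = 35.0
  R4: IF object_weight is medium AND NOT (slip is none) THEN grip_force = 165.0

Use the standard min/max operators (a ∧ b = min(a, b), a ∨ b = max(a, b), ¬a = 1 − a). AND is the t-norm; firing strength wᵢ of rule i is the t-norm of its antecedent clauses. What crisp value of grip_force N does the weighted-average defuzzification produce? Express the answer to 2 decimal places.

60.93

R1 (z=116.1): medium=0.18, major=0.70; AND[min(a, b)] → w = 0.18
R2 (z=16.1): light=0.79, soft=0.57, major=0.70; AND[min(a, b)] → w = 0.57
R3 (z=35.0): none=0.12, ¬light=1−0.79=0.21; AND[min(a, b)] → w = 0.12
R4 (z=165.0): medium=0.18, ¬none=1−0.12=0.88; AND[min(a, b)] → w = 0.18
Weighted average = (0.18·116.1 + 0.57·16.1 + 0.12·35.0 + 0.18·165.0) / (0.18 + 0.57 + 0.12 + 0.18)
  = 63.9750 / 1.0500 = 60.93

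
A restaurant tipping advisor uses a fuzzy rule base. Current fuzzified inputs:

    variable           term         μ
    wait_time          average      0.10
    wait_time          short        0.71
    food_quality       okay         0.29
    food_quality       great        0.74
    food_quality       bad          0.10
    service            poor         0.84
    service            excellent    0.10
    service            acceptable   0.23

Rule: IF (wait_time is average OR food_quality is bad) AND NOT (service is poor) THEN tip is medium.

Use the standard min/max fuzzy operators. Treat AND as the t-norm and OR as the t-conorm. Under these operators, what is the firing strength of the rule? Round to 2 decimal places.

firing strength: (average=0.10 OR bad=0.10) = 0.10; AND[min(a, b)] with ¬poor=1−0.84=0.16 → w = 0.10

0.10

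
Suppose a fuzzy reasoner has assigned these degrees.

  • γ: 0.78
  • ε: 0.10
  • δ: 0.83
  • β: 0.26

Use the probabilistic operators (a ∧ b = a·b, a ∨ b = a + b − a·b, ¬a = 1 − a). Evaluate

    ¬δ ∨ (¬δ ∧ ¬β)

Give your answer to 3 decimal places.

0.274

¬δ = 1 − 0.8300 = 0.1700
¬δ = 1 − 0.8300 = 0.1700
¬β = 1 − 0.2600 = 0.7400
¬δ ∧ ¬β = a·b on (0.1700, 0.7400) = 0.1258
¬δ ∨ (¬δ ∧ ¬β) = a + b − a·b on (0.1700, 0.1258) = 0.2744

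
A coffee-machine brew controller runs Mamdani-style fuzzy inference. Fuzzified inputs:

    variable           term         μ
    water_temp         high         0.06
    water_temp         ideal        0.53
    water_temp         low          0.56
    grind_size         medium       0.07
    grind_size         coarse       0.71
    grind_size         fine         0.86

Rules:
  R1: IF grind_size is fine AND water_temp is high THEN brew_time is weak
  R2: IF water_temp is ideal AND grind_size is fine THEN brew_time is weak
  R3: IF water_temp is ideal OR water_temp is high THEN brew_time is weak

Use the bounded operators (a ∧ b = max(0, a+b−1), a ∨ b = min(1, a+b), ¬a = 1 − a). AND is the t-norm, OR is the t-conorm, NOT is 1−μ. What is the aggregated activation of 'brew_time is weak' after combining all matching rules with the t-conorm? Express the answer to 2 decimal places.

R1: fine=0.86, high=0.06; AND[max(0, a+b−1)] → w = 0.00
R2: ideal=0.53, fine=0.86; AND[max(0, a+b−1)] → w = 0.39
R3: ideal=0.53, high=0.06; OR[min(1, a+b)] → w = 0.59
Rules with consequent 'weak': {R1, R2, R3} → strengths 0.00, 0.39, 0.59
Aggregate via t-conorm [min(1, a+b)]: 0.98

0.98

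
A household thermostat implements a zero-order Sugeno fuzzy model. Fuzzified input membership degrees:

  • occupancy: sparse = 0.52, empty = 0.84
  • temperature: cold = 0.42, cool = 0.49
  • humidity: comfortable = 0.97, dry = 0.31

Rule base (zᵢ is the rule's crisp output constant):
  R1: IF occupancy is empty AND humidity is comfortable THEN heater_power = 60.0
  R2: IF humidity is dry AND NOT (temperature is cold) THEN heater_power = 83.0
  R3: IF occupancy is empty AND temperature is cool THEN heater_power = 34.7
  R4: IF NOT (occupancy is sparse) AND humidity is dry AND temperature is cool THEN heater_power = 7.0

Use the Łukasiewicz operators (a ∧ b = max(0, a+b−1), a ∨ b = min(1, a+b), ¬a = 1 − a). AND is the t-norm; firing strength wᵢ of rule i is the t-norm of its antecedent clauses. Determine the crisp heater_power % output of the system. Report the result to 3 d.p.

52.676

R1 (z=60.0): empty=0.84, comfortable=0.97; AND[max(0, a+b−1)] → w = 0.81
R2 (z=83.0): dry=0.31, ¬cold=1−0.42=0.58; AND[max(0, a+b−1)] → w = 0.00
R3 (z=34.7): empty=0.84, cool=0.49; AND[max(0, a+b−1)] → w = 0.33
R4 (z=7.0): ¬sparse=1−0.52=0.48, dry=0.31, cool=0.49; AND[max(0, a+b−1)] → w = 0.00
Weighted average = (0.81·60.0 + 0.00·83.0 + 0.33·34.7 + 0.00·7.0) / (0.81 + 0.00 + 0.33 + 0.00)
  = 60.0510 / 1.1400 = 52.676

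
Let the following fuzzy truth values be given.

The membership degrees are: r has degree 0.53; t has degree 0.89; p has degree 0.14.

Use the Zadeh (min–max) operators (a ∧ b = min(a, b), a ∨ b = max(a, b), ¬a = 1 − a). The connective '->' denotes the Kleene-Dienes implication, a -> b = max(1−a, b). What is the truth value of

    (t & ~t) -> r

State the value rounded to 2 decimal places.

0.89

~t = 1 − 0.89 = 0.11
t & ~t = min(a, b) on (0.89, 0.11) = 0.11
(t & ~t) -> r  [Kleene-Dienes: max(1−a, b)] with a=0.11, b=0.53 → 0.89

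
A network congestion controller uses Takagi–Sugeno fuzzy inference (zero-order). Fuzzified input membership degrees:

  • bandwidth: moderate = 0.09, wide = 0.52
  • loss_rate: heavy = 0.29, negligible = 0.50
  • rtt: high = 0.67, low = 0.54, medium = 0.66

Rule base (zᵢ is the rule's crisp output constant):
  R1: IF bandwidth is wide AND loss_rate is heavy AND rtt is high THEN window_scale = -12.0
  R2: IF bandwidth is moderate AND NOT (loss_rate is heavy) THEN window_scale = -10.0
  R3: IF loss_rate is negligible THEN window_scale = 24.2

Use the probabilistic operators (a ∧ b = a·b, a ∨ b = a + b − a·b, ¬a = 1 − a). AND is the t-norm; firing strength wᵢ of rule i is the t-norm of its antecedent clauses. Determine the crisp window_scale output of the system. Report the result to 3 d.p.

15.413

R1 (z=-12.0): wide=0.52, heavy=0.29, high=0.67; AND[a·b] → w = 0.1010
R2 (z=-10.0): moderate=0.09, ¬heavy=1−0.29=0.71; AND[a·b] → w = 0.0639
R3 (z=24.2): negligible=0.50 → w = 0.5000
Weighted average = (0.1010·-12.0 + 0.0639·-10.0 + 0.5000·24.2) / (0.1010 + 0.0639 + 0.5000)
  = 10.2486 / 0.6649 = 15.413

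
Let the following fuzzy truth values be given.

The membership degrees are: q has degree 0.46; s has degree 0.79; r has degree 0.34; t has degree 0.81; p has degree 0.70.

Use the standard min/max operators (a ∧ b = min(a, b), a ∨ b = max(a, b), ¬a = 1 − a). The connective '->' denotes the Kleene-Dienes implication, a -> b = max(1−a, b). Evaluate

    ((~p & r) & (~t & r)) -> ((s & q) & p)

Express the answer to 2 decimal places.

0.81

~p = 1 − 0.70 = 0.30
~p & r = min(a, b) on (0.30, 0.34) = 0.30
~t = 1 − 0.81 = 0.19
~t & r = min(a, b) on (0.19, 0.34) = 0.19
(~p & r) & (~t & r) = min(a, b) on (0.30, 0.19) = 0.19
s & q = min(a, b) on (0.79, 0.46) = 0.46
(s & q) & p = min(a, b) on (0.46, 0.70) = 0.46
((~p & r) & (~t & r)) -> ((s & q) & p)  [Kleene-Dienes: max(1−a, b)] with a=0.19, b=0.46 → 0.81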